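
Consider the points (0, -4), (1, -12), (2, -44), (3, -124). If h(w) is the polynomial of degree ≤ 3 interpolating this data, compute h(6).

-892

L_0(6) = (5)·(4)·(3)/[(-1)·(-2)·(-3)] = -10
L_1(6) = (6)·(4)·(3)/[(1)·(-1)·(-2)] = 36
L_2(6) = (6)·(5)·(3)/[(2)·(1)·(-1)] = -45
L_3(6) = (6)·(5)·(4)/[(3)·(2)·(1)] = 20
Sum: (-4)·(-10) + (-12)·(36) + (-44)·(-45) + (-124)·(20) = -892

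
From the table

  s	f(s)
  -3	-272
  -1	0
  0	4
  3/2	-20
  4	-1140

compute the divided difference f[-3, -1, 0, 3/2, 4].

-4

f[-3,-1] = (0 - (-272)) / (-1 - (-3)) = 136
f[-1,0] = (4 - 0) / (0 - (-1)) = 4
f[0,3/2] = (-20 - 4) / (3/2 - 0) = -16
f[3/2,4] = (-1140 - (-20)) / (4 - 3/2) = -448
f[-3,-1,0] = (4 - 136) / (0 - (-3)) = -44
f[-1,0,3/2] = (-16 - 4) / (3/2 - (-1)) = -8
f[0,3/2,4] = (-448 - (-16)) / (4 - 0) = -108
f[-3,-1,0,3/2] = (-8 - (-44)) / (3/2 - (-3)) = 8
f[-1,0,3/2,4] = (-108 - (-8)) / (4 - (-1)) = -20
f[-3,-1,0,3/2,4] = (-20 - 8) / (4 - (-3)) = -4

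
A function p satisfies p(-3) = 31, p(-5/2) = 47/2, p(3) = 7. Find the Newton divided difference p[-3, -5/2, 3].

p[-3,-5/2] = (47/2 - 31) / (-5/2 - (-3)) = -15
p[-5/2,3] = (7 - 47/2) / (3 - (-5/2)) = -3
p[-3,-5/2,3] = (-3 - (-15)) / (3 - (-3)) = 2

2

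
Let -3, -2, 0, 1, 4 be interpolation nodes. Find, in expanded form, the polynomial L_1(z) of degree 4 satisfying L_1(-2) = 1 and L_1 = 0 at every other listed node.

L_1(z) = -(1/36)z^4 + (1/18)z^3 + (11/36)z^2 - (1/3)z

L_1(z) = (z + 3)z(z - 1)(z - 4) / [(1)·(-2)·(-3)·(-6)]
       = (z^4 - 2z^3 - 11z^2 + 12z) / (-36)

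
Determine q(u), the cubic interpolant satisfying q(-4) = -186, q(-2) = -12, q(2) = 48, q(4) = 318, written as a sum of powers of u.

Newton's divided differences:
q[-4,-2] = (-12 - (-186)) / (-2 - (-4)) = 87
q[-2,2] = (48 - (-12)) / (2 - (-2)) = 15
q[2,4] = (318 - 48) / (4 - 2) = 135
q[-4,-2,2] = (15 - 87) / (2 - (-4)) = -12
q[-2,2,4] = (135 - 15) / (4 - (-2)) = 20
q[-4,-2,2,4] = (20 - (-12)) / (4 - (-4)) = 4
q(u) = -186 + 87·(u + 4) + (-12)·(u + 4)(u + 2) + 4·(u + 4)(u + 2)(u - 2)
Expanding: q(u) = 4u^3 + 4u^2 - u + 2

q(u) = 4u^3 + 4u^2 - u + 2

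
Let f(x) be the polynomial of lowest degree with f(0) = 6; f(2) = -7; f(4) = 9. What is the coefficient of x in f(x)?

-55/4

L_0(x) = (x - 2)(x - 4) / [8] = (1/8)x^2 - (3/4)x + 1
L_1(x) = x(x - 4) / [-4] = -(1/4)x^2 + x
L_2(x) = x(x - 2) / [8] = (1/8)x^2 - (1/4)x
f(x) = 6·L_0 + (-7)·L_1 + 9·L_2
Only the coefficient of x is needed; take it from each L_i and combine:
6·(-3/4) + (-7)·(1) + 9·(-1/4) = -55/4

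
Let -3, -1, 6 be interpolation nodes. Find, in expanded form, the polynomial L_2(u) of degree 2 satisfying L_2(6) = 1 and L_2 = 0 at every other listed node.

L_2(u) = (1/63)u^2 + (4/63)u + 1/21

L_2(u) = (u + 3)(u + 1) / [(9)·(7)]
       = (u^2 + 4u + 3) / (63)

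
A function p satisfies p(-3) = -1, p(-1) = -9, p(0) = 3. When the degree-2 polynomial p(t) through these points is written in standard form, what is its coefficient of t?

L_0(t) = (t + 1)t / [6] = (1/6)t^2 + (1/6)t
L_1(t) = (t + 3)t / [-2] = -(1/2)t^2 - (3/2)t
L_2(t) = (t + 3)(t + 1) / [3] = (1/3)t^2 + (4/3)t + 1
p(t) = (-1)·L_0 + (-9)·L_1 + 3·L_2
Only the coefficient of t is needed; take it from each L_i and combine:
(-1)·(1/6) + (-9)·(-3/2) + 3·(4/3) = 52/3

52/3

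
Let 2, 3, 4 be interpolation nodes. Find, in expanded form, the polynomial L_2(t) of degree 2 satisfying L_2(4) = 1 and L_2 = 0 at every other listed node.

L_2(t) = (1/2)t^2 - (5/2)t + 3

L_2(t) = (t - 2)(t - 3) / [(2)·(1)]
       = (t^2 - 5t + 6) / (2)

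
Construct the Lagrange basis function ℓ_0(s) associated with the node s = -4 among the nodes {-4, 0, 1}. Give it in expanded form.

ℓ_0(s) = (1/20)s^2 - (1/20)s

ℓ_0(s) = s(s - 1) / [(-4)·(-5)]
       = (s^2 - s) / (20)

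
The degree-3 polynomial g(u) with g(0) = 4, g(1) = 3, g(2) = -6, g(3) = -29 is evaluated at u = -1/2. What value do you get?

27/8

Evaluate each Lagrange basis at u = -1/2:
L_0(-1/2) = (-3/2)·(-5/2)·(-7/2)/[(-1)·(-2)·(-3)] = 35/16
L_1(-1/2) = (-1/2)·(-5/2)·(-7/2)/[(1)·(-1)·(-2)] = -35/16
L_2(-1/2) = (-1/2)·(-3/2)·(-7/2)/[(2)·(1)·(-1)] = 21/16
L_3(-1/2) = (-1/2)·(-3/2)·(-5/2)/[(3)·(2)·(1)] = -5/16
Sum: 4·(35/16) + 3·(-35/16) + (-6)·(21/16) + (-29)·(-5/16) = 27/8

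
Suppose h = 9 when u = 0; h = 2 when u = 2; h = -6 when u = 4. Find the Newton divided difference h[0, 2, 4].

h[0,2] = (2 - 9) / (2 - 0) = -7/2
h[2,4] = (-6 - 2) / (4 - 2) = -4
h[0,2,4] = (-4 - (-7/2)) / (4 - 0) = -1/8

-1/8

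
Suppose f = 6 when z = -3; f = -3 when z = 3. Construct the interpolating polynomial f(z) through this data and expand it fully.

f(z) = -(3/2)z + 3/2

Build the Lagrange basis polynomials:
L_0(z) = (z - 3) / [-6] = -(1/6)z + 1/2
L_1(z) = (z + 3) / [6] = (1/6)z + 1/2
f(z) = 6·L_0 + (-3)·L_1
  6·L_0(z) = -z + 3
  (-3)·L_1(z) = -(1/2)z - 3/2
Adding term by term: -(3/2)z + 3/2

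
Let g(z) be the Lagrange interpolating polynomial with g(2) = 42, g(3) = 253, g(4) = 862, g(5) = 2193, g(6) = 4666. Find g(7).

Evaluate each Lagrange basis at z = 7:
L_0(7) = (4)·(3)·(2)·(1)/[(-1)·(-2)·(-3)·(-4)] = 1
L_1(7) = (5)·(3)·(2)·(1)/[(1)·(-1)·(-2)·(-3)] = -5
L_2(7) = (5)·(4)·(2)·(1)/[(2)·(1)·(-1)·(-2)] = 10
L_3(7) = (5)·(4)·(3)·(1)/[(3)·(2)·(1)·(-1)] = -10
L_4(7) = (5)·(4)·(3)·(2)/[(4)·(3)·(2)·(1)] = 5
Sum: 42·(1) + 253·(-5) + 862·(10) + 2193·(-10) + 4666·(5) = 8797

8797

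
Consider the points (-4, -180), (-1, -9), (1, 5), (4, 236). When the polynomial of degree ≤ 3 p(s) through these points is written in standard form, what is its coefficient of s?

4

Build the Lagrange basis polynomials:
L_0(s) = (s + 1)(s - 1)(s - 4) / [-120] = -(1/120)s^3 + (1/30)s^2 + (1/120)s - 1/30
L_1(s) = (s + 4)(s - 1)(s - 4) / [30] = (1/30)s^3 - (1/30)s^2 - (8/15)s + 8/15
L_2(s) = (s + 4)(s + 1)(s - 4) / [-30] = -(1/30)s^3 - (1/30)s^2 + (8/15)s + 8/15
L_3(s) = (s + 4)(s + 1)(s - 1) / [120] = (1/120)s^3 + (1/30)s^2 - (1/120)s - 1/30
p(s) = (-180)·L_0 + (-9)·L_1 + 5·L_2 + 236·L_3
Only the coefficient of s is needed; take it from each L_i and combine:
(-180)·(1/120) + (-9)·(-8/15) + 5·(8/15) + 236·(-1/120) = 4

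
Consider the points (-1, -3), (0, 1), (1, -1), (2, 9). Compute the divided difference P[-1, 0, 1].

-3

P[-1,0] = (1 - (-3)) / (0 - (-1)) = 4
P[0,1] = (-1 - 1) / (1 - 0) = -2
P[-1,0,1] = (-2 - 4) / (1 - (-1)) = -3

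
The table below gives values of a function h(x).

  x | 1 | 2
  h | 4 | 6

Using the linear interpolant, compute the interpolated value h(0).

Evaluate each Lagrange basis at x = 0:
L_0(0) = (-2)/[(-1)] = 2
L_1(0) = (-1)/[(1)] = -1
Sum: 4·(2) + 6·(-1) = 2

2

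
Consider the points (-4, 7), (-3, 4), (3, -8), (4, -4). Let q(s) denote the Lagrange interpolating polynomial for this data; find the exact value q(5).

22/7

Evaluate each Lagrange basis at s = 5:
L_0(5) = (8)·(2)·(1)/[(-1)·(-7)·(-8)] = -2/7
L_1(5) = (9)·(2)·(1)/[(1)·(-6)·(-7)] = 3/7
L_2(5) = (9)·(8)·(1)/[(7)·(6)·(-1)] = -12/7
L_3(5) = (9)·(8)·(2)/[(8)·(7)·(1)] = 18/7
Sum: 7·(-2/7) + 4·(3/7) + (-8)·(-12/7) + (-4)·(18/7) = 22/7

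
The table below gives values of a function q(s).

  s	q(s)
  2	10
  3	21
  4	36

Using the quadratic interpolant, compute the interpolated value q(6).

L_0(6) = (3)·(2)/[(-1)·(-2)] = 3
L_1(6) = (4)·(2)/[(1)·(-1)] = -8
L_2(6) = (4)·(3)/[(2)·(1)] = 6
Sum: 10·(3) + 21·(-8) + 36·(6) = 78

78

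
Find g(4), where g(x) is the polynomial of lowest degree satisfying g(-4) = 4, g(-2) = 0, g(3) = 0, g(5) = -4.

-4/3

Evaluate each Lagrange basis at x = 4:
L_0(4) = (6)·(1)·(-1)/[(-2)·(-7)·(-9)] = 1/21
L_1(4) = (8)·(1)·(-1)/[(2)·(-5)·(-7)] = -4/35
L_2(4) = (8)·(6)·(-1)/[(7)·(5)·(-2)] = 24/35
L_3(4) = (8)·(6)·(1)/[(9)·(7)·(2)] = 8/21
Sum: 4·(1/21) + 0 + 0 + (-4)·(8/21) = -4/3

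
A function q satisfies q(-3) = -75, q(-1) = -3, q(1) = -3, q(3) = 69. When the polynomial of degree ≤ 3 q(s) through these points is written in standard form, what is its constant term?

-3

Build the Lagrange basis polynomials:
L_0(s) = (s + 1)(s - 1)(s - 3) / [-48] = -(1/48)s^3 + (1/16)s^2 + (1/48)s - 1/16
L_1(s) = (s + 3)(s - 1)(s - 3) / [16] = (1/16)s^3 - (1/16)s^2 - (9/16)s + 9/16
L_2(s) = (s + 3)(s + 1)(s - 3) / [-16] = -(1/16)s^3 - (1/16)s^2 + (9/16)s + 9/16
L_3(s) = (s + 3)(s + 1)(s - 1) / [48] = (1/48)s^3 + (1/16)s^2 - (1/48)s - 1/16
q(s) = (-75)·L_0 + (-3)·L_1 + (-3)·L_2 + 69·L_3
Only the constant term is needed; take it from each L_i and combine:
(-75)·(-1/16) + (-3)·(9/16) + (-3)·(9/16) + 69·(-1/16) = -3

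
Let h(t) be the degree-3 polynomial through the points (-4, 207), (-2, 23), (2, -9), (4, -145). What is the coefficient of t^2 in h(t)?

Build the Lagrange basis polynomials:
L_0(t) = (t + 2)(t - 2)(t - 4) / [-96] = -(1/96)t^3 + (1/24)t^2 + (1/24)t - 1/6
L_1(t) = (t + 4)(t - 2)(t - 4) / [48] = (1/48)t^3 - (1/24)t^2 - (1/3)t + 2/3
L_2(t) = (t + 4)(t + 2)(t - 4) / [-48] = -(1/48)t^3 - (1/24)t^2 + (1/3)t + 2/3
L_3(t) = (t + 4)(t + 2)(t - 2) / [96] = (1/96)t^3 + (1/24)t^2 - (1/24)t - 1/6
h(t) = 207·L_0 + 23·L_1 + (-9)·L_2 + (-145)·L_3
Only the coefficient of t^2 is needed; take it from each L_i and combine:
207·(1/24) + 23·(-1/24) + (-9)·(-1/24) + (-145)·(1/24) = 2

2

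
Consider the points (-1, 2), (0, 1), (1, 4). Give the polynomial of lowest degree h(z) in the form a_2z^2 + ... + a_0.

h(z) = 2z^2 + z + 1

L_0(z) = z(z - 1) / [2] = (1/2)z^2 - (1/2)z
L_1(z) = (z + 1)(z - 1) / [-1] = -z^2 + 1
L_2(z) = (z + 1)z / [2] = (1/2)z^2 + (1/2)z
h(z) = 2·L_0 + 1·L_1 + 4·L_2
  2·L_0(z) = z^2 - z
  1·L_1(z) = -z^2 + 1
  4·L_2(z) = 2z^2 + 2z
Adding term by term: 2z^2 + z + 1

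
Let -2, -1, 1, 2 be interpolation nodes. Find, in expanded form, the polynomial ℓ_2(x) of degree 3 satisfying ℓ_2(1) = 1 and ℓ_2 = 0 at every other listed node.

ℓ_2(x) = (x + 2)(x + 1)(x - 2) / [(3)·(2)·(-1)]
       = (x^3 + x^2 - 4x - 4) / (-6)

ℓ_2(x) = -(1/6)x^3 - (1/6)x^2 + (2/3)x + 2/3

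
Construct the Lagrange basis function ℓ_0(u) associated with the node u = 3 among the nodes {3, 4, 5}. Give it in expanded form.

ℓ_0(u) = (u - 4)(u - 5) / [(-1)·(-2)]
       = (u^2 - 9u + 20) / (2)

ℓ_0(u) = (1/2)u^2 - (9/2)u + 10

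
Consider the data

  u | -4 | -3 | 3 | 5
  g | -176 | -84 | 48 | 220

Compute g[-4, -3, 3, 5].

g[-4,-3] = (-84 - (-176)) / (-3 - (-4)) = 92
g[-3,3] = (48 - (-84)) / (3 - (-3)) = 22
g[3,5] = (220 - 48) / (5 - 3) = 86
g[-4,-3,3] = (22 - 92) / (3 - (-4)) = -10
g[-3,3,5] = (86 - 22) / (5 - (-3)) = 8
g[-4,-3,3,5] = (8 - (-10)) / (5 - (-4)) = 2

2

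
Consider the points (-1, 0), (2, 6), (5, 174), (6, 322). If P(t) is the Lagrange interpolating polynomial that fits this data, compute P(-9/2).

L_0(-9/2) = (-13/2)·(-19/2)·(-21/2)/[(-3)·(-6)·(-7)] = 247/48
L_1(-9/2) = (-7/2)·(-19/2)·(-21/2)/[(3)·(-3)·(-4)] = -931/96
L_2(-9/2) = (-7/2)·(-13/2)·(-21/2)/[(6)·(3)·(-1)] = 637/48
L_3(-9/2) = (-7/2)·(-13/2)·(-19/2)/[(7)·(4)·(1)] = -247/32
Sum: 0 + 6·(-931/96) + 174·(637/48) + 322·(-247/32) = -469/2

-469/2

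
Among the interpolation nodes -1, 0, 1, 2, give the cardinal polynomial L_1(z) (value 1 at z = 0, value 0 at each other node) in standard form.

L_1(z) = (1/2)z^3 - z^2 - (1/2)z + 1

L_1(z) = (z + 1)(z - 1)(z - 2) / [(1)·(-1)·(-2)]
       = (z^3 - 2z^2 - z + 2) / (2)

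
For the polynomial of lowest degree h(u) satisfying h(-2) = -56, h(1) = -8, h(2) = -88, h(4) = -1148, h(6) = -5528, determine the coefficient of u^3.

L_0(u) = (u - 1)(u - 2)(u - 4)(u - 6) / [576] = (1/576)u^4 - (13/576)u^3 + (7/72)u^2 - (23/144)u + 1/12
L_1(u) = (u + 2)(u - 2)(u - 4)(u - 6) / [-45] = -(1/45)u^4 + (2/9)u^3 - (4/9)u^2 - (8/9)u + 32/15
L_2(u) = (u + 2)(u - 1)(u - 4)(u - 6) / [32] = (1/32)u^4 - (9/32)u^3 + (3/8)u^2 + (11/8)u - 3/2
L_3(u) = (u + 2)(u - 1)(u - 2)(u - 6) / [-72] = -(1/72)u^4 + (7/72)u^3 - (1/36)u^2 - (7/18)u + 1/3
L_4(u) = (u + 2)(u - 1)(u - 2)(u - 4) / [320] = (1/320)u^4 - (1/64)u^3 + (1/16)u - 1/20
h(u) = (-56)·L_0 + (-8)·L_1 + (-88)·L_2 + (-1148)·L_3 + (-5528)·L_4
Only the coefficient of u^3 is needed; take it from each L_i and combine:
(-56)·(-13/576) + (-8)·(2/9) + (-88)·(-9/32) + (-1148)·(7/72) + (-5528)·(-1/64) = -1

-1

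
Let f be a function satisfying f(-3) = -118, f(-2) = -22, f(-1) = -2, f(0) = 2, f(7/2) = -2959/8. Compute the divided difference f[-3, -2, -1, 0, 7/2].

-2

f[-3,-2] = (-22 - (-118)) / (-2 - (-3)) = 96
f[-2,-1] = (-2 - (-22)) / (-1 - (-2)) = 20
f[-1,0] = (2 - (-2)) / (0 - (-1)) = 4
f[0,7/2] = (-2959/8 - 2) / (7/2 - 0) = -425/4
f[-3,-2,-1] = (20 - 96) / (-1 - (-3)) = -38
f[-2,-1,0] = (4 - 20) / (0 - (-2)) = -8
f[-1,0,7/2] = (-425/4 - 4) / (7/2 - (-1)) = -49/2
f[-3,-2,-1,0] = (-8 - (-38)) / (0 - (-3)) = 10
f[-2,-1,0,7/2] = (-49/2 - (-8)) / (7/2 - (-2)) = -3
f[-3,-2,-1,0,7/2] = (-3 - 10) / (7/2 - (-3)) = -2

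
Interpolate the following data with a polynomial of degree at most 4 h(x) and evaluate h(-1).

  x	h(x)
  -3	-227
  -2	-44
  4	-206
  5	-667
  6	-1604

-1

Evaluate each Lagrange basis at x = -1:
L_0(-1) = (1)·(-5)·(-6)·(-7)/[(-1)·(-7)·(-8)·(-9)] = -5/12
L_1(-1) = (2)·(-5)·(-6)·(-7)/[(1)·(-6)·(-7)·(-8)] = 5/4
L_2(-1) = (2)·(1)·(-6)·(-7)/[(7)·(6)·(-1)·(-2)] = 1
L_3(-1) = (2)·(1)·(-5)·(-7)/[(8)·(7)·(1)·(-1)] = -5/4
L_4(-1) = (2)·(1)·(-5)·(-6)/[(9)·(8)·(2)·(1)] = 5/12
Sum: (-227)·(-5/12) + (-44)·(5/4) + (-206)·(1) + (-667)·(-5/4) + (-1604)·(5/12) = -1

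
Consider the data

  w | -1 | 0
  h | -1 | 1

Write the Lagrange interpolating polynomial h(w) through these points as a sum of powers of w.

h(w) = 2w + 1

Build the Lagrange basis polynomials:
L_0(w) = w / [-1] = -w
L_1(w) = (w + 1) / [1] = w + 1
h(w) = (-1)·L_0 + 1·L_1
  (-1)·L_0(w) = w
  1·L_1(w) = w + 1
Adding term by term: 2w + 1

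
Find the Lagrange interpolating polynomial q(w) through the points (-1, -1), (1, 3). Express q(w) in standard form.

q(w) = 2w + 1

Build the Lagrange basis polynomials:
L_0(w) = (w - 1) / [-2] = -(1/2)w + 1/2
L_1(w) = (w + 1) / [2] = (1/2)w + 1/2
q(w) = (-1)·L_0 + 3·L_1
  (-1)·L_0(w) = (1/2)w - 1/2
  3·L_1(w) = (3/2)w + 3/2
Adding term by term: 2w + 1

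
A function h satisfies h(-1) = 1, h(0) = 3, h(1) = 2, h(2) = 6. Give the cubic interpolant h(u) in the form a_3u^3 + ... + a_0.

Build the Lagrange basis polynomials:
L_0(u) = u(u - 1)(u - 2) / [-6] = -(1/6)u^3 + (1/2)u^2 - (1/3)u
L_1(u) = (u + 1)(u - 1)(u - 2) / [2] = (1/2)u^3 - u^2 - (1/2)u + 1
L_2(u) = (u + 1)u(u - 2) / [-2] = -(1/2)u^3 + (1/2)u^2 + u
L_3(u) = (u + 1)u(u - 1) / [6] = (1/6)u^3 - (1/6)u
h(u) = 1·L_0 + 3·L_1 + 2·L_2 + 6·L_3
  1·L_0(u) = -(1/6)u^3 + (1/2)u^2 - (1/3)u
  3·L_1(u) = (3/2)u^3 - 3u^2 - (3/2)u + 3
  2·L_2(u) = -u^3 + u^2 + 2u
  6·L_3(u) = u^3 - u
Adding term by term: (4/3)u^3 - (3/2)u^2 - (5/6)u + 3

h(u) = (4/3)u^3 - (3/2)u^2 - (5/6)u + 3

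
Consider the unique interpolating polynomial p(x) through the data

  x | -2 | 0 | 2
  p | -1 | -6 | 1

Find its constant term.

-6

Build the Lagrange basis polynomials:
L_0(x) = x(x - 2) / [8] = (1/8)x^2 - (1/4)x
L_1(x) = (x + 2)(x - 2) / [-4] = -(1/4)x^2 + 1
L_2(x) = (x + 2)x / [8] = (1/8)x^2 + (1/4)x
p(x) = (-1)·L_0 + (-6)·L_1 + 1·L_2
Only the constant term is needed; take it from each L_i and combine:
(-1)·(0) + (-6)·(1) + 1·(0) = -6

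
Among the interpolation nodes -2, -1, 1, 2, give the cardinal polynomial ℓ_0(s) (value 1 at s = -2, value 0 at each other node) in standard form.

ℓ_0(s) = (s + 1)(s - 1)(s - 2) / [(-1)·(-3)·(-4)]
       = (s^3 - 2s^2 - s + 2) / (-12)

ℓ_0(s) = -(1/12)s^3 + (1/6)s^2 + (1/12)s - 1/6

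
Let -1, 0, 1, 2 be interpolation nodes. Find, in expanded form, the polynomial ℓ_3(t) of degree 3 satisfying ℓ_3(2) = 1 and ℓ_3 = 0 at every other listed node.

ℓ_3(t) = (t + 1)t(t - 1) / [(3)·(2)·(1)]
       = (t^3 - t) / (6)

ℓ_3(t) = (1/6)t^3 - (1/6)t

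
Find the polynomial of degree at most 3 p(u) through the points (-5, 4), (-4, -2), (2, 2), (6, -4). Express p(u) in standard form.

Newton's divided differences:
p[-5,-4] = (-2 - 4) / (-4 - (-5)) = -6
p[-4,2] = (2 - (-2)) / (2 - (-4)) = 2/3
p[2,6] = (-4 - 2) / (6 - 2) = -3/2
p[-5,-4,2] = (2/3 - (-6)) / (2 - (-5)) = 20/21
p[-4,2,6] = (-3/2 - 2/3) / (6 - (-4)) = -13/60
p[-5,-4,2,6] = (-13/60 - 20/21) / (6 - (-5)) = -491/4620
p(u) = 4 + (-6)·(u + 5) + (20/21)·(u + 5)(u + 4) + (-491/4620)·(u + 5)(u + 4)(u - 2)
Expanding: p(u) = -(491/4620)u^3 + (321/1540)u^2 + (5449/2310)u - 208/77

p(u) = -(491/4620)u^3 + (321/1540)u^2 + (5449/2310)u - 208/77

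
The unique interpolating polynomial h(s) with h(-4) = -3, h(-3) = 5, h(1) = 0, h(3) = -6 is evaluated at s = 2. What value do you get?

-107/28

Using Newton's divided-difference form:
h[-4,-3] = (5 - (-3)) / (-3 - (-4)) = 8
h[-3,1] = (0 - 5) / (1 - (-3)) = -5/4
h[1,3] = (-6 - 0) / (3 - 1) = -3
h[-4,-3,1] = (-5/4 - 8) / (1 - (-4)) = -37/20
h[-3,1,3] = (-3 - (-5/4)) / (3 - (-3)) = -7/24
h[-4,-3,1,3] = (-7/24 - (-37/20)) / (3 - (-4)) = 187/840
h(2) = -3 + 8·(6) + (-37/20)·(6)·(5) + (187/840)·(6)·(5)·(1) = -107/28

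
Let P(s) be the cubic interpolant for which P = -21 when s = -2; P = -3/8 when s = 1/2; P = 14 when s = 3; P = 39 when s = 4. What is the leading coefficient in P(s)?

1

Build the Lagrange basis polynomials:
L_0(s) = (s - 1/2)(s - 3)(s - 4) / [-75] = -(1/75)s^3 + (1/10)s^2 - (31/150)s + 2/25
L_1(s) = (s + 2)(s - 3)(s - 4) / [175/8] = (8/175)s^3 - (8/35)s^2 - (16/175)s + 192/175
L_2(s) = (s + 2)(s - 1/2)(s - 4) / [-25/2] = -(2/25)s^3 + (1/5)s^2 + (14/25)s - 8/25
L_3(s) = (s + 2)(s - 1/2)(s - 3) / [21] = (1/21)s^3 - (1/14)s^2 - (11/42)s + 1/7
P(s) = (-21)·L_0 + (-3/8)·L_1 + 14·L_2 + 39·L_3
Only the coefficient of s^3 is needed; take it from each L_i and combine:
(-21)·(-1/75) + (-3/8)·(8/175) + 14·(-2/25) + 39·(1/21) = 1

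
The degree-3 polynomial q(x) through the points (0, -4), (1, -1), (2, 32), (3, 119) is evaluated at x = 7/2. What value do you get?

761/4

Using Newton's divided-difference form:
q[0,1] = (-1 - (-4)) / (1 - 0) = 3
q[1,2] = (32 - (-1)) / (2 - 1) = 33
q[2,3] = (119 - 32) / (3 - 2) = 87
q[0,1,2] = (33 - 3) / (2 - 0) = 15
q[1,2,3] = (87 - 33) / (3 - 1) = 27
q[0,1,2,3] = (27 - 15) / (3 - 0) = 4
q(7/2) = -4 + 3·(7/2) + 15·(7/2)·(5/2) + 4·(7/2)·(5/2)·(3/2) = 761/4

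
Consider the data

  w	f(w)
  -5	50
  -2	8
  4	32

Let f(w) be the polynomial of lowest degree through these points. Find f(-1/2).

1/2

Using Newton's divided-difference form:
f[-5,-2] = (8 - 50) / (-2 - (-5)) = -14
f[-2,4] = (32 - 8) / (4 - (-2)) = 4
f[-5,-2,4] = (4 - (-14)) / (4 - (-5)) = 2
f(-1/2) = 50 + (-14)·(9/2) + 2·(9/2)·(3/2) = 1/2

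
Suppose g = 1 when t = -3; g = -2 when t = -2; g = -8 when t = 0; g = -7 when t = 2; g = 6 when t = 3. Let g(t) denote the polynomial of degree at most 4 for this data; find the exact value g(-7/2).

L_0(-7/2) = (-3/2)·(-7/2)·(-11/2)·(-13/2)/[(-1)·(-3)·(-5)·(-6)] = 1001/480
L_1(-7/2) = (-1/2)·(-7/2)·(-11/2)·(-13/2)/[(1)·(-2)·(-4)·(-5)] = -1001/640
L_2(-7/2) = (-1/2)·(-3/2)·(-11/2)·(-13/2)/[(3)·(2)·(-2)·(-3)] = 143/192
L_3(-7/2) = (-1/2)·(-3/2)·(-7/2)·(-13/2)/[(5)·(4)·(2)·(-1)] = -273/640
L_4(-7/2) = (-1/2)·(-3/2)·(-7/2)·(-11/2)/[(6)·(5)·(3)·(1)] = 77/480
Sum: 1·(1001/480) + (-2)·(-1001/640) + (-8)·(143/192) + (-7)·(-273/640) + 6·(77/480) = 6151/1920

6151/1920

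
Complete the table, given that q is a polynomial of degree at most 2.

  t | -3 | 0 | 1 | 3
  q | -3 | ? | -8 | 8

The 3 known values determine q uniquely (degree ≤ 2).
L_0(0) = (-1)·(-3)/[(-4)·(-6)] = 1/8
L_1(0) = (3)·(-3)/[(4)·(-2)] = 9/8
L_2(0) = (3)·(-1)/[(6)·(2)] = -1/4
Sum: (-3)·(1/8) + (-8)·(9/8) + 8·(-1/4) = -91/8

-91/8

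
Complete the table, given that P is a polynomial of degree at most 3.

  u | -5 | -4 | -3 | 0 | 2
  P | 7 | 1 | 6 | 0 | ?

-217/2

The 4 known values determine P uniquely (degree ≤ 3).
L_0(2) = (6)·(5)·(2)/[(-1)·(-2)·(-5)] = -6
L_1(2) = (7)·(5)·(2)/[(1)·(-1)·(-4)] = 35/2
L_2(2) = (7)·(6)·(2)/[(2)·(1)·(-3)] = -14
L_3(2) = (7)·(6)·(5)/[(5)·(4)·(3)] = 7/2
Sum: 7·(-6) + 1·(35/2) + 6·(-14) + 0 = -217/2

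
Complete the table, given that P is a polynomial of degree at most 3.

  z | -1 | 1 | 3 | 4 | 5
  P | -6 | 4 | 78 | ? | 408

199

The 4 known values determine P uniquely (degree ≤ 3).
Evaluate each Lagrange basis at z = 4:
L_0(4) = (3)·(1)·(-1)/[(-2)·(-4)·(-6)] = 1/16
L_1(4) = (5)·(1)·(-1)/[(2)·(-2)·(-4)] = -5/16
L_2(4) = (5)·(3)·(-1)/[(4)·(2)·(-2)] = 15/16
L_3(4) = (5)·(3)·(1)/[(6)·(4)·(2)] = 5/16
Sum: (-6)·(1/16) + 4·(-5/16) + 78·(15/16) + 408·(5/16) = 199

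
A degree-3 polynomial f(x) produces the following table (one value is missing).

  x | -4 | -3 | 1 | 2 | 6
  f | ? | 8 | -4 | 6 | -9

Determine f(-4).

251/6

The 4 known values determine f uniquely (degree ≤ 3).
L_0(-4) = (-5)·(-6)·(-10)/[(-4)·(-5)·(-9)] = 5/3
L_1(-4) = (-1)·(-6)·(-10)/[(4)·(-1)·(-5)] = -3
L_2(-4) = (-1)·(-5)·(-10)/[(5)·(1)·(-4)] = 5/2
L_3(-4) = (-1)·(-5)·(-6)/[(9)·(5)·(4)] = -1/6
Sum: 8·(5/3) + (-4)·(-3) + 6·(5/2) + (-9)·(-1/6) = 251/6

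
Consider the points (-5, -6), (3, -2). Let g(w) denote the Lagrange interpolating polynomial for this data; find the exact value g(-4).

-11/2

Evaluate each Lagrange basis at w = -4:
L_0(-4) = (-7)/[(-8)] = 7/8
L_1(-4) = (1)/[(8)] = 1/8
Sum: (-6)·(7/8) + (-2)·(1/8) = -11/2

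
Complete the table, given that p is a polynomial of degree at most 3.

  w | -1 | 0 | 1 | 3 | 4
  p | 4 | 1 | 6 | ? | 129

64

The 4 known values determine p uniquely (degree ≤ 3).
L_0(3) = (3)·(2)·(-1)/[(-1)·(-2)·(-5)] = 3/5
L_1(3) = (4)·(2)·(-1)/[(1)·(-1)·(-4)] = -2
L_2(3) = (4)·(3)·(-1)/[(2)·(1)·(-3)] = 2
L_3(3) = (4)·(3)·(2)/[(5)·(4)·(3)] = 2/5
Sum: 4·(3/5) + 1·(-2) + 6·(2) + 129·(2/5) = 64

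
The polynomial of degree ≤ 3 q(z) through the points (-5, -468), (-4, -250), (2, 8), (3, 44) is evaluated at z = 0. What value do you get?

L_0(0) = (4)·(-2)·(-3)/[(-1)·(-7)·(-8)] = -3/7
L_1(0) = (5)·(-2)·(-3)/[(1)·(-6)·(-7)] = 5/7
L_2(0) = (5)·(4)·(-3)/[(7)·(6)·(-1)] = 10/7
L_3(0) = (5)·(4)·(-2)/[(8)·(7)·(1)] = -5/7
Sum: (-468)·(-3/7) + (-250)·(5/7) + 8·(10/7) + 44·(-5/7) = 2

2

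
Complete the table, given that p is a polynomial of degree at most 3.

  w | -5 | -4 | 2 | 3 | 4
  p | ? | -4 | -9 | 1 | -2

64

The 4 known values determine p uniquely (degree ≤ 3).
L_0(-5) = (-7)·(-8)·(-9)/[(-6)·(-7)·(-8)] = 3/2
L_1(-5) = (-1)·(-8)·(-9)/[(6)·(-1)·(-2)] = -6
L_2(-5) = (-1)·(-7)·(-9)/[(7)·(1)·(-1)] = 9
L_3(-5) = (-1)·(-7)·(-8)/[(8)·(2)·(1)] = -7/2
Sum: (-4)·(3/2) + (-9)·(-6) + 1·(9) + (-2)·(-7/2) = 64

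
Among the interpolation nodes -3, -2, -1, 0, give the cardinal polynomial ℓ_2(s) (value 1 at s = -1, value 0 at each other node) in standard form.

ℓ_2(s) = (s + 3)(s + 2)s / [(2)·(1)·(-1)]
       = (s^3 + 5s^2 + 6s) / (-2)

ℓ_2(s) = -(1/2)s^3 - (5/2)s^2 - 3s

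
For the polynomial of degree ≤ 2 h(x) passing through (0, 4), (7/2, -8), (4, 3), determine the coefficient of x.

L_0(x) = (x - 7/2)(x - 4) / [14] = (1/14)x^2 - (15/28)x + 1
L_1(x) = x(x - 4) / [-7/4] = -(4/7)x^2 + (16/7)x
L_2(x) = x(x - 7/2) / [2] = (1/2)x^2 - (7/4)x
h(x) = 4·L_0 + (-8)·L_1 + 3·L_2
Only the coefficient of x is needed; take it from each L_i and combine:
4·(-15/28) + (-8)·(16/7) + 3·(-7/4) = -719/28

-719/28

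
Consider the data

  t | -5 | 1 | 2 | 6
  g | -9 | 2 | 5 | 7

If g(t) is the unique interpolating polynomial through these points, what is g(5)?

96/11

Using Newton's divided-difference form:
g[-5,1] = (2 - (-9)) / (1 - (-5)) = 11/6
g[1,2] = (5 - 2) / (2 - 1) = 3
g[2,6] = (7 - 5) / (6 - 2) = 1/2
g[-5,1,2] = (3 - 11/6) / (2 - (-5)) = 1/6
g[1,2,6] = (1/2 - 3) / (6 - 1) = -1/2
g[-5,1,2,6] = (-1/2 - 1/6) / (6 - (-5)) = -2/33
g(5) = -9 + (11/6)·(10) + (1/6)·(10)·(4) + (-2/33)·(10)·(4)·(3) = 96/11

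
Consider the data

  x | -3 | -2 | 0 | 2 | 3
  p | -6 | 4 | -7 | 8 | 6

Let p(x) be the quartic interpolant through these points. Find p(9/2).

L_0(9/2) = (13/2)·(9/2)·(5/2)·(3/2)/[(-1)·(-3)·(-5)·(-6)] = 39/32
L_1(9/2) = (15/2)·(9/2)·(5/2)·(3/2)/[(1)·(-2)·(-4)·(-5)] = -405/128
L_2(9/2) = (15/2)·(13/2)·(5/2)·(3/2)/[(3)·(2)·(-2)·(-3)] = 325/64
L_3(9/2) = (15/2)·(13/2)·(9/2)·(3/2)/[(5)·(4)·(2)·(-1)] = -1053/128
L_4(9/2) = (15/2)·(13/2)·(9/2)·(5/2)/[(6)·(5)·(3)·(1)] = 195/32
Sum: (-6)·(39/32) + 4·(-405/128) + (-7)·(325/64) + 8·(-1053/128) + 6·(195/32) = -5425/64

-5425/64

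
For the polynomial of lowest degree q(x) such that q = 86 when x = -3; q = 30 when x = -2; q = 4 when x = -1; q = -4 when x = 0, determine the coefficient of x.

-3

Build the Lagrange basis polynomials:
L_0(x) = (x + 2)(x + 1)x / [-6] = -(1/6)x^3 - (1/2)x^2 - (1/3)x
L_1(x) = (x + 3)(x + 1)x / [2] = (1/2)x^3 + 2x^2 + (3/2)x
L_2(x) = (x + 3)(x + 2)x / [-2] = -(1/2)x^3 - (5/2)x^2 - 3x
L_3(x) = (x + 3)(x + 2)(x + 1) / [6] = (1/6)x^3 + x^2 + (11/6)x + 1
q(x) = 86·L_0 + 30·L_1 + 4·L_2 + (-4)·L_3
Only the coefficient of x is needed; take it from each L_i and combine:
86·(-1/3) + 30·(3/2) + 4·(-3) + (-4)·(11/6) = -3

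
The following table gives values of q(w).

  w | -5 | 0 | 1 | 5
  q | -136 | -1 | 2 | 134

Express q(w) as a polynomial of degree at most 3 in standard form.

Newton's divided differences:
q[-5,0] = (-1 - (-136)) / (0 - (-5)) = 27
q[0,1] = (2 - (-1)) / (1 - 0) = 3
q[1,5] = (134 - 2) / (5 - 1) = 33
q[-5,0,1] = (3 - 27) / (1 - (-5)) = -4
q[0,1,5] = (33 - 3) / (5 - 0) = 6
q[-5,0,1,5] = (6 - (-4)) / (5 - (-5)) = 1
q(w) = -136 + 27·(w + 5) + (-4)·(w + 5)w + 1·(w + 5)w(w - 1)
Expanding: q(w) = w^3 + 2w - 1

q(w) = w^3 + 2w - 1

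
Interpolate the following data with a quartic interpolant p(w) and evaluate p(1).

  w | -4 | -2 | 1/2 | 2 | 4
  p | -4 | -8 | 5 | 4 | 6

603/112

Using Newton's divided-difference form:
p[-4,-2] = (-8 - (-4)) / (-2 - (-4)) = -2
p[-2,1/2] = (5 - (-8)) / (1/2 - (-2)) = 26/5
p[1/2,2] = (4 - 5) / (2 - 1/2) = -2/3
p[2,4] = (6 - 4) / (4 - 2) = 1
p[-4,-2,1/2] = (26/5 - (-2)) / (1/2 - (-4)) = 8/5
p[-2,1/2,2] = (-2/3 - 26/5) / (2 - (-2)) = -22/15
p[1/2,2,4] = (1 - (-2/3)) / (4 - 1/2) = 10/21
p[-4,-2,1/2,2] = (-22/15 - 8/5) / (2 - (-4)) = -23/45
p[-2,1/2,2,4] = (10/21 - (-22/15)) / (4 - (-2)) = 34/105
p[-4,-2,1/2,2,4] = (34/105 - (-23/45)) / (4 - (-4)) = 263/2520
p(1) = -4 + (-2)·(5) + (8/5)·(5)·(3) + (-23/45)·(5)·(3)·(1/2) + (263/2520)·(5)·(3)·(1/2)·(-1) = 603/112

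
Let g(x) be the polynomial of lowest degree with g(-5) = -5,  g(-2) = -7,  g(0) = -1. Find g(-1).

-71/15

Evaluate each Lagrange basis at x = -1:
L_0(-1) = (1)·(-1)/[(-3)·(-5)] = -1/15
L_1(-1) = (4)·(-1)/[(3)·(-2)] = 2/3
L_2(-1) = (4)·(1)/[(5)·(2)] = 2/5
Sum: (-5)·(-1/15) + (-7)·(2/3) + (-1)·(2/5) = -71/15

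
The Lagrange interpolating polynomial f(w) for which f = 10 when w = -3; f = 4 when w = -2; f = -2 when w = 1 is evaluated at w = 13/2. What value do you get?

Evaluate each Lagrange basis at w = 13/2:
L_0(13/2) = (17/2)·(11/2)/[(-1)·(-4)] = 187/16
L_1(13/2) = (19/2)·(11/2)/[(1)·(-3)] = -209/12
L_2(13/2) = (19/2)·(17/2)/[(4)·(3)] = 323/48
Sum: 10·(187/16) + 4·(-209/12) + (-2)·(323/48) = 135/4

135/4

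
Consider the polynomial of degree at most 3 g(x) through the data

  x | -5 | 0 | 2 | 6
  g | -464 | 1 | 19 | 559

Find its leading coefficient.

The leading coefficient equals the top divided difference g[-5,0,2,6].
g[-5,0] = (1 - (-464)) / (0 - (-5)) = 93
g[0,2] = (19 - 1) / (2 - 0) = 9
g[2,6] = (559 - 19) / (6 - 2) = 135
g[-5,0,2] = (9 - 93) / (2 - (-5)) = -12
g[0,2,6] = (135 - 9) / (6 - 0) = 21
g[-5,0,2,6] = (21 - (-12)) / (6 - (-5)) = 3

3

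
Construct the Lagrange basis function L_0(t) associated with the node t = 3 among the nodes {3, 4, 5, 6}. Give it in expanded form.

L_0(t) = (t - 4)(t - 5)(t - 6) / [(-1)·(-2)·(-3)]
       = (t^3 - 15t^2 + 74t - 120) / (-6)

L_0(t) = -(1/6)t^3 + (5/2)t^2 - (37/3)t + 20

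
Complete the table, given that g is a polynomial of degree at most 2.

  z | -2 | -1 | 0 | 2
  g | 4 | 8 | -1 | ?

-58

The 3 known values determine g uniquely (degree ≤ 2).
Evaluate each Lagrange basis at z = 2:
L_0(2) = (3)·(2)/[(-1)·(-2)] = 3
L_1(2) = (4)·(2)/[(1)·(-1)] = -8
L_2(2) = (4)·(3)/[(2)·(1)] = 6
Sum: 4·(3) + 8·(-8) + (-1)·(6) = -58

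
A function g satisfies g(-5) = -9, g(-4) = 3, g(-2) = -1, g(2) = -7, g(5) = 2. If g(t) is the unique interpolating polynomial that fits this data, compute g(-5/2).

765/448

Evaluate each Lagrange basis at t = -5/2:
L_0(-5/2) = (3/2)·(-1/2)·(-9/2)·(-15/2)/[(-1)·(-3)·(-7)·(-10)] = -27/224
L_1(-5/2) = (5/2)·(-1/2)·(-9/2)·(-15/2)/[(1)·(-2)·(-6)·(-9)] = 25/64
L_2(-5/2) = (5/2)·(3/2)·(-9/2)·(-15/2)/[(3)·(2)·(-4)·(-7)] = 675/896
L_3(-5/2) = (5/2)·(3/2)·(-1/2)·(-15/2)/[(7)·(6)·(4)·(-3)] = -25/896
L_4(-5/2) = (5/2)·(3/2)·(-1/2)·(-9/2)/[(10)·(9)·(7)·(3)] = 1/224
Sum: (-9)·(-27/224) + 3·(25/64) + (-1)·(675/896) + (-7)·(-25/896) + 2·(1/224) = 765/448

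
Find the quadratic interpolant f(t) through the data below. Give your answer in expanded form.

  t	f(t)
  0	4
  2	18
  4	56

Build the Lagrange basis polynomials:
L_0(t) = (t - 2)(t - 4) / [8] = (1/8)t^2 - (3/4)t + 1
L_1(t) = t(t - 4) / [-4] = -(1/4)t^2 + t
L_2(t) = t(t - 2) / [8] = (1/8)t^2 - (1/4)t
f(t) = 4·L_0 + 18·L_1 + 56·L_2
  4·L_0(t) = (1/2)t^2 - 3t + 4
  18·L_1(t) = -(9/2)t^2 + 18t
  56·L_2(t) = 7t^2 - 14t
Adding term by term: 3t^2 + t + 4

f(t) = 3t^2 + t + 4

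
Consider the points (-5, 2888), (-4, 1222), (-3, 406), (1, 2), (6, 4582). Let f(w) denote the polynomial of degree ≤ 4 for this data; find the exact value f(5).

L_0(5) = (9)·(8)·(4)·(-1)/[(-1)·(-2)·(-6)·(-11)] = -24/11
L_1(5) = (10)·(8)·(4)·(-1)/[(1)·(-1)·(-5)·(-10)] = 32/5
L_2(5) = (10)·(9)·(4)·(-1)/[(2)·(1)·(-4)·(-9)] = -5
L_3(5) = (10)·(9)·(8)·(-1)/[(6)·(5)·(4)·(-5)] = 6/5
L_4(5) = (10)·(9)·(8)·(4)/[(11)·(10)·(9)·(5)] = 32/55
Sum: 2888·(-24/11) + 1222·(32/5) + 406·(-5) + 2·(6/5) + 4582·(32/55) = 2158

2158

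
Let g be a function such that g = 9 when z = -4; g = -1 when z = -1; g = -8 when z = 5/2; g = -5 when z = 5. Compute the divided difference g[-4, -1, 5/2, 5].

64/1755

g[-4,-1] = (-1 - 9) / (-1 - (-4)) = -10/3
g[-1,5/2] = (-8 - (-1)) / (5/2 - (-1)) = -2
g[5/2,5] = (-5 - (-8)) / (5 - 5/2) = 6/5
g[-4,-1,5/2] = (-2 - (-10/3)) / (5/2 - (-4)) = 8/39
g[-1,5/2,5] = (6/5 - (-2)) / (5 - (-1)) = 8/15
g[-4,-1,5/2,5] = (8/15 - 8/39) / (5 - (-4)) = 64/1755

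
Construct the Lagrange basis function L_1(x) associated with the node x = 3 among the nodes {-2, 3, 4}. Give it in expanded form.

L_1(x) = (x + 2)(x - 4) / [(5)·(-1)]
       = (x^2 - 2x - 8) / (-5)

L_1(x) = -(1/5)x^2 + (2/5)x + 8/5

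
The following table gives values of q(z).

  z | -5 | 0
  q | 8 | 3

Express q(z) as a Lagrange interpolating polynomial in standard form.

Build the Lagrange basis polynomials:
L_0(z) = z / [-5] = -(1/5)z
L_1(z) = (z + 5) / [5] = (1/5)z + 1
q(z) = 8·L_0 + 3·L_1
  8·L_0(z) = -(8/5)z
  3·L_1(z) = (3/5)z + 3
Adding term by term: -z + 3

q(z) = -z + 3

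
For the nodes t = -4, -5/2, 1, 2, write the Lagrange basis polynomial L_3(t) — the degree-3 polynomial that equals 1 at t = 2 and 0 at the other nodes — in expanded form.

L_3(t) = (1/27)t^3 + (11/54)t^2 + (7/54)t - 10/27

L_3(t) = (t + 4)(t + 5/2)(t - 1) / [(6)·(9/2)·(1)]
       = (t^3 + (11/2)t^2 + (7/2)t - 10) / (27)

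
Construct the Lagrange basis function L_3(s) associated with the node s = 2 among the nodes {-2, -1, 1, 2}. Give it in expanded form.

L_3(s) = (1/12)s^3 + (1/6)s^2 - (1/12)s - 1/6

L_3(s) = (s + 2)(s + 1)(s - 1) / [(4)·(3)·(1)]
       = (s^3 + 2s^2 - s - 2) / (12)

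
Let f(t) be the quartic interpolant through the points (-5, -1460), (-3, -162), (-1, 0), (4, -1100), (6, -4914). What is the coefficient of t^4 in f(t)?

The leading coefficient equals the top divided difference f[-5,-3,-1,4,6].
f[-5,-3] = (-162 - (-1460)) / (-3 - (-5)) = 649
f[-3,-1] = (0 - (-162)) / (-1 - (-3)) = 81
f[-1,4] = (-1100 - 0) / (4 - (-1)) = -220
f[4,6] = (-4914 - (-1100)) / (6 - 4) = -1907
f[-5,-3,-1] = (81 - 649) / (-1 - (-5)) = -142
f[-3,-1,4] = (-220 - 81) / (4 - (-3)) = -43
f[-1,4,6] = (-1907 - (-220)) / (6 - (-1)) = -241
f[-5,-3,-1,4] = (-43 - (-142)) / (4 - (-5)) = 11
f[-3,-1,4,6] = (-241 - (-43)) / (6 - (-3)) = -22
f[-5,-3,-1,4,6] = (-22 - 11) / (6 - (-5)) = -3

-3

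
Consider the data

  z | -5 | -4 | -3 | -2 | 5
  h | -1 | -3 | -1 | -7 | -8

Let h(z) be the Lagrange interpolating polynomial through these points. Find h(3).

Evaluate each Lagrange basis at z = 3:
L_0(3) = (7)·(6)·(5)·(-2)/[(-1)·(-2)·(-3)·(-10)] = -7
L_1(3) = (8)·(6)·(5)·(-2)/[(1)·(-1)·(-2)·(-9)] = 80/3
L_2(3) = (8)·(7)·(5)·(-2)/[(2)·(1)·(-1)·(-8)] = -35
L_3(3) = (8)·(7)·(6)·(-2)/[(3)·(2)·(1)·(-7)] = 16
L_4(3) = (8)·(7)·(6)·(5)/[(10)·(9)·(8)·(7)] = 1/3
Sum: (-1)·(-7) + (-3)·(80/3) + (-1)·(-35) + (-7)·(16) + (-8)·(1/3) = -458/3

-458/3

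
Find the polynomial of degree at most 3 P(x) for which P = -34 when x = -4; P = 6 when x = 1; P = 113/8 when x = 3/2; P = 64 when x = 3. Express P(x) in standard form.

P(x) = x^3 + 3x^2 + 4x - 2

Newton's divided differences:
P[-4,1] = (6 - (-34)) / (1 - (-4)) = 8
P[1,3/2] = (113/8 - 6) / (3/2 - 1) = 65/4
P[3/2,3] = (64 - 113/8) / (3 - 3/2) = 133/4
P[-4,1,3/2] = (65/4 - 8) / (3/2 - (-4)) = 3/2
P[1,3/2,3] = (133/4 - 65/4) / (3 - 1) = 17/2
P[-4,1,3/2,3] = (17/2 - 3/2) / (3 - (-4)) = 1
P(x) = -34 + 8·(x + 4) + (3/2)·(x + 4)(x - 1) + 1·(x + 4)(x - 1)(x - 3/2)
Expanding: P(x) = x^3 + 3x^2 + 4x - 2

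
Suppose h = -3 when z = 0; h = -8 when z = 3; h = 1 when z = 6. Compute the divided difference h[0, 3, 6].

7/9

h[0,3] = (-8 - (-3)) / (3 - 0) = -5/3
h[3,6] = (1 - (-8)) / (6 - 3) = 3
h[0,3,6] = (3 - (-5/3)) / (6 - 0) = 7/9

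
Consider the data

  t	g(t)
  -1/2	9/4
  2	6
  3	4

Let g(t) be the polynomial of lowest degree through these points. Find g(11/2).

Evaluate each Lagrange basis at t = 11/2:
L_0(11/2) = (7/2)·(5/2)/[(-5/2)·(-7/2)] = 1
L_1(11/2) = (6)·(5/2)/[(5/2)·(-1)] = -6
L_2(11/2) = (6)·(7/2)/[(7/2)·(1)] = 6
Sum: 9/4·(1) + 6·(-6) + 4·(6) = -39/4

-39/4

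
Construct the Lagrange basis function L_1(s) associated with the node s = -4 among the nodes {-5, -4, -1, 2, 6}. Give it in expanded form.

L_1(s) = (s + 5)(s + 1)(s - 2)(s - 6) / [(1)·(-3)·(-6)·(-10)]
       = (s^4 - 2s^3 - 31s^2 + 32s + 60) / (-180)

L_1(s) = -(1/180)s^4 + (1/90)s^3 + (31/180)s^2 - (8/45)s - 1/3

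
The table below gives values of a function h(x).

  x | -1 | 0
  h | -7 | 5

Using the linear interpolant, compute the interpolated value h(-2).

-19

L_0(-2) = (-2)/[(-1)] = 2
L_1(-2) = (-1)/[(1)] = -1
Sum: (-7)·(2) + 5·(-1) = -19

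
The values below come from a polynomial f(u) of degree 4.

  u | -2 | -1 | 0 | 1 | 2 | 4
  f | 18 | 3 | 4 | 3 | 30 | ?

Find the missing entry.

528

The 5 known values determine f uniquely (degree ≤ 4).
L_0(4) = (5)·(4)·(3)·(2)/[(-1)·(-2)·(-3)·(-4)] = 5
L_1(4) = (6)·(4)·(3)·(2)/[(1)·(-1)·(-2)·(-3)] = -24
L_2(4) = (6)·(5)·(3)·(2)/[(2)·(1)·(-1)·(-2)] = 45
L_3(4) = (6)·(5)·(4)·(2)/[(3)·(2)·(1)·(-1)] = -40
L_4(4) = (6)·(5)·(4)·(3)/[(4)·(3)·(2)·(1)] = 15
Sum: 18·(5) + 3·(-24) + 4·(45) + 3·(-40) + 30·(15) = 528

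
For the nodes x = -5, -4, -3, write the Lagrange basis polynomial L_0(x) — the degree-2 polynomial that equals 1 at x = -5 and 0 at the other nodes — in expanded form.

L_0(x) = (1/2)x^2 + (7/2)x + 6

L_0(x) = (x + 4)(x + 3) / [(-1)·(-2)]
       = (x^2 + 7x + 12) / (2)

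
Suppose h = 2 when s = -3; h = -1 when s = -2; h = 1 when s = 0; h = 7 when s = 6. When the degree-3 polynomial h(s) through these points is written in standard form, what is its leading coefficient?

-4/27

Build the Lagrange basis polynomials:
L_0(s) = (s + 2)s(s - 6) / [-27] = -(1/27)s^3 + (4/27)s^2 + (4/9)s
L_1(s) = (s + 3)s(s - 6) / [16] = (1/16)s^3 - (3/16)s^2 - (9/8)s
L_2(s) = (s + 3)(s + 2)(s - 6) / [-36] = -(1/36)s^3 + (1/36)s^2 + (2/3)s + 1
L_3(s) = (s + 3)(s + 2)s / [432] = (1/432)s^3 + (5/432)s^2 + (1/72)s
h(s) = 2·L_0 + (-1)·L_1 + 1·L_2 + 7·L_3
Only the coefficient of s^3 is needed; take it from each L_i and combine:
2·(-1/27) + (-1)·(1/16) + 1·(-1/36) + 7·(1/432) = -4/27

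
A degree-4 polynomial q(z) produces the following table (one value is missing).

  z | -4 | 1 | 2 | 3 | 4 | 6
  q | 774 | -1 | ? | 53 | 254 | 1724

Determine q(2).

The 5 known values determine q uniquely (degree ≤ 4).
Evaluate each Lagrange basis at z = 2:
L_0(2) = (1)·(-1)·(-2)·(-4)/[(-5)·(-7)·(-8)·(-10)] = -1/350
L_1(2) = (6)·(-1)·(-2)·(-4)/[(5)·(-2)·(-3)·(-5)] = 8/25
L_2(2) = (6)·(1)·(-2)·(-4)/[(7)·(2)·(-1)·(-3)] = 8/7
L_3(2) = (6)·(1)·(-1)·(-4)/[(8)·(3)·(1)·(-2)] = -1/2
L_4(2) = (6)·(1)·(-1)·(-2)/[(10)·(5)·(3)·(2)] = 1/25
Sum: 774·(-1/350) + (-1)·(8/25) + 53·(8/7) + 254·(-1/2) + 1724·(1/25) = 0

0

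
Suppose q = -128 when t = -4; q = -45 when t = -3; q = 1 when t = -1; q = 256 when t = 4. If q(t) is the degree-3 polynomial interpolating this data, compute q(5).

475

Evaluate each Lagrange basis at t = 5:
L_0(5) = (8)·(6)·(1)/[(-1)·(-3)·(-8)] = -2
L_1(5) = (9)·(6)·(1)/[(1)·(-2)·(-7)] = 27/7
L_2(5) = (9)·(8)·(1)/[(3)·(2)·(-5)] = -12/5
L_3(5) = (9)·(8)·(6)/[(8)·(7)·(5)] = 54/35
Sum: (-128)·(-2) + (-45)·(27/7) + 1·(-12/5) + 256·(54/35) = 475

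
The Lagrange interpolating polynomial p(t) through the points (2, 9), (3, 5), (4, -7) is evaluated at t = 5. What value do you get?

-27

L_0(5) = (2)·(1)/[(-1)·(-2)] = 1
L_1(5) = (3)·(1)/[(1)·(-1)] = -3
L_2(5) = (3)·(2)/[(2)·(1)] = 3
Sum: 9·(1) + 5·(-3) + (-7)·(3) = -27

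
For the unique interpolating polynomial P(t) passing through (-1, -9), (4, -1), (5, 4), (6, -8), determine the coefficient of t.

L_0(t) = (t - 4)(t - 5)(t - 6) / [-210] = -(1/210)t^3 + (1/14)t^2 - (37/105)t + 4/7
L_1(t) = (t + 1)(t - 5)(t - 6) / [10] = (1/10)t^3 - t^2 + (19/10)t + 3
L_2(t) = (t + 1)(t - 4)(t - 6) / [-6] = -(1/6)t^3 + (3/2)t^2 - (7/3)t - 4
L_3(t) = (t + 1)(t - 4)(t - 5) / [14] = (1/14)t^3 - (4/7)t^2 + (11/14)t + 10/7
P(t) = (-9)·L_0 + (-1)·L_1 + 4·L_2 + (-8)·L_3
Only the coefficient of t is needed; take it from each L_i and combine:
(-9)·(-37/105) + (-1)·(19/10) + 4·(-7/3) + (-8)·(11/14) = -3013/210

-3013/210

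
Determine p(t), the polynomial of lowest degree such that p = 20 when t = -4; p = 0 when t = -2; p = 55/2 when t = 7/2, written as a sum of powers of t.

Newton's divided differences:
p[-4,-2] = (0 - 20) / (-2 - (-4)) = -10
p[-2,7/2] = (55/2 - 0) / (7/2 - (-2)) = 5
p[-4,-2,7/2] = (5 - (-10)) / (7/2 - (-4)) = 2
p(t) = 20 + (-10)·(t + 4) + 2·(t + 4)(t + 2)
Expanding: p(t) = 2t^2 + 2t - 4

p(t) = 2t^2 + 2t - 4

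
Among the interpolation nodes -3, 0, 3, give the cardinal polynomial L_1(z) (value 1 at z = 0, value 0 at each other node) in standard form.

L_1(z) = -(1/9)z^2 + 1

L_1(z) = (z + 3)(z - 3) / [(3)·(-3)]
       = (z^2 - 9) / (-9)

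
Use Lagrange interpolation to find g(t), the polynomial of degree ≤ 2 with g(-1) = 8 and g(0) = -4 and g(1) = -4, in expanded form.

g(t) = 6t^2 - 6t - 4

Build the Lagrange basis polynomials:
L_0(t) = t(t - 1) / [2] = (1/2)t^2 - (1/2)t
L_1(t) = (t + 1)(t - 1) / [-1] = -t^2 + 1
L_2(t) = (t + 1)t / [2] = (1/2)t^2 + (1/2)t
g(t) = 8·L_0 + (-4)·L_1 + (-4)·L_2
  8·L_0(t) = 4t^2 - 4t
  (-4)·L_1(t) = 4t^2 - 4
  (-4)·L_2(t) = -2t^2 - 2t
Adding term by term: 6t^2 - 6t - 4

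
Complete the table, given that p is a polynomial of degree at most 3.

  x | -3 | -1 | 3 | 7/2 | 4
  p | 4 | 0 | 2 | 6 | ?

The 4 known values determine p uniquely (degree ≤ 3).
Evaluate each Lagrange basis at x = 4:
L_0(4) = (5)·(1)·(1/2)/[(-2)·(-6)·(-13/2)] = -5/156
L_1(4) = (7)·(1)·(1/2)/[(2)·(-4)·(-9/2)] = 7/72
L_2(4) = (7)·(5)·(1/2)/[(6)·(4)·(-1/2)] = -35/24
L_3(4) = (7)·(5)·(1)/[(13/2)·(9/2)·(1/2)] = 280/117
Sum: 4·(-5/156) + 0 + 2·(-35/24) + 6·(280/117) = 1765/156

1765/156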